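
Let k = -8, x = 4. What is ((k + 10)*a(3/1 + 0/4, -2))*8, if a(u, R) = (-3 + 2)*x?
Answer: -64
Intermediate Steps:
a(u, R) = -4 (a(u, R) = (-3 + 2)*4 = -1*4 = -4)
((k + 10)*a(3/1 + 0/4, -2))*8 = ((-8 + 10)*(-4))*8 = (2*(-4))*8 = -8*8 = -64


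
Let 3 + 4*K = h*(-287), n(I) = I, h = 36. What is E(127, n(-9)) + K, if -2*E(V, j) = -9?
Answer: -10317/4 ≈ -2579.3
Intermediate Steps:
E(V, j) = 9/2 (E(V, j) = -½*(-9) = 9/2)
K = -10335/4 (K = -¾ + (36*(-287))/4 = -¾ + (¼)*(-10332) = -¾ - 2583 = -10335/4 ≈ -2583.8)
E(127, n(-9)) + K = 9/2 - 10335/4 = -10317/4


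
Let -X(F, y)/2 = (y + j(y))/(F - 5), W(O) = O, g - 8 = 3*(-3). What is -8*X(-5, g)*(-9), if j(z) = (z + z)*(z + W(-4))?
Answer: 648/5 ≈ 129.60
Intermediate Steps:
g = -1 (g = 8 + 3*(-3) = 8 - 9 = -1)
j(z) = 2*z*(-4 + z) (j(z) = (z + z)*(z - 4) = (2*z)*(-4 + z) = 2*z*(-4 + z))
X(F, y) = -2*(y + 2*y*(-4 + y))/(-5 + F) (X(F, y) = -2*(y + 2*y*(-4 + y))/(F - 5) = -2*(y + 2*y*(-4 + y))/(-5 + F))
-8*X(-5, g)*(-9) = -16*(-1)*(7 - 2*(-1))/(-5 - 5)*(-9) = -16*(-1)*(7 + 2)/(-10)*(-9) = -16*(-1)*(-1)*9/10*(-9) = -8*9/5*(-9) = -72/5*(-9) = 648/5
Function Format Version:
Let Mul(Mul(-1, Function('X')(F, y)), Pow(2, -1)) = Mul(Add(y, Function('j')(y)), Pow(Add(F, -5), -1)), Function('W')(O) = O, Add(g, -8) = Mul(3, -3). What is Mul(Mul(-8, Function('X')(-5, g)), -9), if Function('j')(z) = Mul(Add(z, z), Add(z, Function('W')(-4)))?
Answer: Rational(648, 5) ≈ 129.60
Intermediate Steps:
g = -1 (g = Add(8, Mul(3, -3)) = Add(8, -9) = -1)
Function('j')(z) = Mul(2, z, Add(-4, z)) (Function('j')(z) = Mul(Add(z, z), Add(z, -4)) = Mul(Mul(2, z), Add(-4, z)) = Mul(2, z, Add(-4, z)))
Function('X')(F, y) = Mul(-2, Pow(Add(-5, F), -1), Add(y, Mul(2, y, Add(-4, y)))) (Function('X')(F, y) = Mul(-2, Mul(Add(y, Mul(2, y, Add(-4, y))), Pow(Add(F, -5), -1))) = Mul(-2, Mul(Add(y, Mul(2, y, Add(-4, y))), Pow(Add(-5, F), -1))) = Mul(-2, Mul(Pow(Add(-5, F), -1), Add(y, Mul(2, y, Add(-4, y))))) = Mul(-2, Pow(Add(-5, F), -1), Add(y, Mul(2, y, Add(-4, y)))))
Mul(Mul(-8, Function('X')(-5, g)), -9) = Mul(Mul(-8, Mul(2, -1, Pow(Add(-5, -5), -1), Add(7, Mul(-2, -1)))), -9) = Mul(Mul(-8, Mul(2, -1, Pow(-10, -1), Add(7, 2))), -9) = Mul(Mul(-8, Mul(2, -1, Rational(-1, 10), 9)), -9) = Mul(Mul(-8, Rational(9, 5)), -9) = Mul(Rational(-72, 5), -9) = Rational(648, 5)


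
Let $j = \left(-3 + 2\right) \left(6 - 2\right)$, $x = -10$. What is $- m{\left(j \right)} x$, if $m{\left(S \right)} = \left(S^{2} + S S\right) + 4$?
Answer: $360$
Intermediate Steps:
$j = -4$ ($j = \left(-1\right) 4 = -4$)
$m{\left(S \right)} = 4 + 2 S^{2}$ ($m{\left(S \right)} = \left(S^{2} + S^{2}\right) + 4 = 2 S^{2} + 4 = 4 + 2 S^{2}$)
$- m{\left(j \right)} x = - (4 + 2 \left(-4\right)^{2}) \left(-10\right) = - (4 + 2 \cdot 16) \left(-10\right) = - (4 + 32) \left(-10\right) = \left(-1\right) 36 \left(-10\right) = \left(-36\right) \left(-10\right) = 360$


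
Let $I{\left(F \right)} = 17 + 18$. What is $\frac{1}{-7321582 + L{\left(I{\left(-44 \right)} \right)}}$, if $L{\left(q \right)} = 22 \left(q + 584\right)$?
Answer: $- \frac{1}{7307964} \approx -1.3684 \cdot 10^{-7}$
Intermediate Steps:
$I{\left(F \right)} = 35$
$L{\left(q \right)} = 12848 + 22 q$ ($L{\left(q \right)} = 22 \left(584 + q\right) = 12848 + 22 q$)
$\frac{1}{-7321582 + L{\left(I{\left(-44 \right)} \right)}} = \frac{1}{-7321582 + \left(12848 + 22 \cdot 35\right)} = \frac{1}{-7321582 + \left(12848 + 770\right)} = \frac{1}{-7321582 + 13618} = \frac{1}{-7307964} = - \frac{1}{7307964}$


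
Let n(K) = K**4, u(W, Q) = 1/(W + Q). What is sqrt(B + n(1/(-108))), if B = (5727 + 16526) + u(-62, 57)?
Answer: sqrt(75686721822745)/58320 ≈ 149.17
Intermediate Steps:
u(W, Q) = 1/(Q + W)
B = 111264/5 (B = (5727 + 16526) + 1/(57 - 62) = 22253 + 1/(-5) = 22253 - 1/5 = 111264/5 ≈ 22253.)
sqrt(B + n(1/(-108))) = sqrt(111264/5 + (1/(-108))**4) = sqrt(111264/5 + (-1/108)**4) = sqrt(111264/5 + 1/136048896) = sqrt(15137344364549/680244480) = sqrt(75686721822745)/58320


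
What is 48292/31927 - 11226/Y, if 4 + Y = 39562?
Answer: 258653739/210494711 ≈ 1.2288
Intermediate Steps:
Y = 39558 (Y = -4 + 39562 = 39558)
48292/31927 - 11226/Y = 48292/31927 - 11226/39558 = 48292*(1/31927) - 11226*1/39558 = 48292/31927 - 1871/6593 = 258653739/210494711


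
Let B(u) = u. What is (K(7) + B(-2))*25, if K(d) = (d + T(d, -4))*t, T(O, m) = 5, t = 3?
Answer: 850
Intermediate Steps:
K(d) = 15 + 3*d (K(d) = (d + 5)*3 = (5 + d)*3 = 15 + 3*d)
(K(7) + B(-2))*25 = ((15 + 3*7) - 2)*25 = ((15 + 21) - 2)*25 = (36 - 2)*25 = 34*25 = 850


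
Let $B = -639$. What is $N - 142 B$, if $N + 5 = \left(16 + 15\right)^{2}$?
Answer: $91694$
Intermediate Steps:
$N = 956$ ($N = -5 + \left(16 + 15\right)^{2} = -5 + 31^{2} = -5 + 961 = 956$)
$N - 142 B = 956 - -90738 = 956 + 90738 = 91694$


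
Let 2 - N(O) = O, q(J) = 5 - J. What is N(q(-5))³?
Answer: -512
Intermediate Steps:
N(O) = 2 - O
N(q(-5))³ = (2 - (5 - 1*(-5)))³ = (2 - (5 + 5))³ = (2 - 1*10)³ = (2 - 10)³ = (-8)³ = -512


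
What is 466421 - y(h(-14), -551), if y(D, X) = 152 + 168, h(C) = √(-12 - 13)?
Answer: 466101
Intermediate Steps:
h(C) = 5*I (h(C) = √(-25) = 5*I)
y(D, X) = 320
466421 - y(h(-14), -551) = 466421 - 1*320 = 466421 - 320 = 466101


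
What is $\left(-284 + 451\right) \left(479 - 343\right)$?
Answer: $22712$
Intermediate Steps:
$\left(-284 + 451\right) \left(479 - 343\right) = 167 \left(479 - 343\right) = 167 \cdot 136 = 22712$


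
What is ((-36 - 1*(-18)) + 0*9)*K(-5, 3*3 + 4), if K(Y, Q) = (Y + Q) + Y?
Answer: -54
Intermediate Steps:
K(Y, Q) = Q + 2*Y (K(Y, Q) = (Q + Y) + Y = Q + 2*Y)
((-36 - 1*(-18)) + 0*9)*K(-5, 3*3 + 4) = ((-36 - 1*(-18)) + 0*9)*((3*3 + 4) + 2*(-5)) = ((-36 + 18) + 0)*((9 + 4) - 10) = (-18 + 0)*(13 - 10) = -18*3 = -54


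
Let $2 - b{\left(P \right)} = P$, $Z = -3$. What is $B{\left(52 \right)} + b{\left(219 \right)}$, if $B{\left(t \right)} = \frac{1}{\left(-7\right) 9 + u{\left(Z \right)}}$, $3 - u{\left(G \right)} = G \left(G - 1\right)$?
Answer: $- \frac{15625}{72} \approx -217.01$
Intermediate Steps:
$b{\left(P \right)} = 2 - P$
$u{\left(G \right)} = 3 - G \left(-1 + G\right)$ ($u{\left(G \right)} = 3 - G \left(G - 1\right) = 3 - G \left(-1 + G\right)$)
$B{\left(t \right)} = - \frac{1}{72}$ ($B{\left(t \right)} = \frac{1}{\left(-7\right) 9 - 9} = \frac{1}{-63 - 9} = \frac{1}{-72} = - \frac{1}{72}$)
$B{\left(52 \right)} + b{\left(219 \right)} = - \frac{1}{72} + \left(2 - 219\right) = - \frac{1}{72} - 217 = - \frac{15625}{72}$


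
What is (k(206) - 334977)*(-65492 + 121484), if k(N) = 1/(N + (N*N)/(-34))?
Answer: -83070466780902/4429 ≈ -1.8756e+10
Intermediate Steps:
k(N) = 1/(N - N**2/34) (k(N) = 1/(N + N**2*(-1/34)) = 1/(N - N**2/34))
(k(206) - 334977)*(-65492 + 121484) = (-34/(206*(-34 + 206)) - 334977)*(-65492 + 121484) = (-34*1/206/172 - 334977)*55992 = (-34*1/206*1/172 - 334977)*55992 = (-17/17716 - 334977)*55992 = -5934452549/17716*55992 = -83070466780902/4429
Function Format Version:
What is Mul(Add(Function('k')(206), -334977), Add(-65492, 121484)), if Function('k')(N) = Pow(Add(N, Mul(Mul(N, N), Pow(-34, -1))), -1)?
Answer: Rational(-83070466780902, 4429) ≈ -1.8756e+10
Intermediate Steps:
Function('k')(N) = Pow(Add(N, Mul(Rational(-1, 34), Pow(N, 2))), -1) (Function('k')(N) = Pow(Add(N, Mul(Pow(N, 2), Rational(-1, 34))), -1) = Pow(Add(N, Mul(Rational(-1, 34), Pow(N, 2))), -1))
Mul(Add(Function('k')(206), -334977), Add(-65492, 121484)) = Mul(Add(Mul(-34, Pow(206, -1), Pow(Add(-34, 206), -1)), -334977), Add(-65492, 121484)) = Mul(Add(Mul(-34, Rational(1, 206), Pow(172, -1)), -334977), 55992) = Mul(Add(Mul(-34, Rational(1, 206), Rational(1, 172)), -334977), 55992) = Mul(Add(Rational(-17, 17716), -334977), 55992) = Mul(Rational(-5934452549, 17716), 55992) = Rational(-83070466780902, 4429)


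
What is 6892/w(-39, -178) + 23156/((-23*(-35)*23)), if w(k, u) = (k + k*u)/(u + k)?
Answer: -3932931656/18258435 ≈ -215.40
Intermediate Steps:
w(k, u) = (k + k*u)/(k + u)
6892/w(-39, -178) + 23156/((-23*(-35)*23)) = 6892/((-39*(1 - 178)/(-39 - 178))) + 23156/((-23*(-35)*23)) = 6892/((-39*(-177)/(-217))) + 23156/((805*23)) = 6892/((-39*(-1/217)*(-177))) + 23156/18515 = 6892/(-6903/217) + 23156*(1/18515) = 6892*(-217/6903) + 3308/2645 = -1495564/6903 + 3308/2645 = -3932931656/18258435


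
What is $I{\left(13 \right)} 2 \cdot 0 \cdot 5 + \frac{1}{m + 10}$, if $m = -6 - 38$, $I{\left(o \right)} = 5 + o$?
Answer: $- \frac{1}{34} \approx -0.029412$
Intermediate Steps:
$m = -44$
$I{\left(13 \right)} 2 \cdot 0 \cdot 5 + \frac{1}{m + 10} = \left(5 + 13\right) 2 \cdot 0 \cdot 5 + \frac{1}{-44 + 10} = 18 \cdot 0 \cdot 5 + \frac{1}{-34} = 18 \cdot 0 - \frac{1}{34} = 0 - \frac{1}{34} = - \frac{1}{34}$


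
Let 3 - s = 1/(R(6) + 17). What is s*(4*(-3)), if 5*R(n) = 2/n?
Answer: -2259/64 ≈ -35.297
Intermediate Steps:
R(n) = 2/(5*n) (R(n) = (2/n)/5 = 2/(5*n))
s = 753/256 (s = 3 - 1/((2/5)/6 + 17) = 3 - 1/((2/5)*(1/6) + 17) = 3 - 1/(1/15 + 17) = 3 - 1/256/15 = 3 - 1*15/256 = 3 - 15/256 = 753/256 ≈ 2.9414)
s*(4*(-3)) = 753*(4*(-3))/256 = (753/256)*(-12) = -2259/64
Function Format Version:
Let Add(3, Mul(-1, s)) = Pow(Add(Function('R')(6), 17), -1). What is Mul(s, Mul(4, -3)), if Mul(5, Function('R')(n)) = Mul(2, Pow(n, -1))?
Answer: Rational(-2259, 64) ≈ -35.297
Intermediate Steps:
Function('R')(n) = Mul(Rational(2, 5), Pow(n, -1)) (Function('R')(n) = Mul(Rational(1, 5), Mul(2, Pow(n, -1))) = Mul(Rational(2, 5), Pow(n, -1)))
s = Rational(753, 256) (s = Add(3, Mul(-1, Pow(Add(Mul(Rational(2, 5), Pow(6, -1)), 17), -1))) = Add(3, Mul(-1, Pow(Add(Mul(Rational(2, 5), Rational(1, 6)), 17), -1))) = Add(3, Mul(-1, Pow(Add(Rational(1, 15), 17), -1))) = Add(3, Mul(-1, Pow(Rational(256, 15), -1))) = Add(3, Mul(-1, Rational(15, 256))) = Add(3, Rational(-15, 256)) = Rational(753, 256) ≈ 2.9414)
Mul(s, Mul(4, -3)) = Mul(Rational(753, 256), Mul(4, -3)) = Mul(Rational(753, 256), -12) = Rational(-2259, 64)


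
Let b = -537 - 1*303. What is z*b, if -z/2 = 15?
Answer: 25200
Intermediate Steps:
z = -30 (z = -2*15 = -30)
b = -840 (b = -537 - 303 = -840)
z*b = -30*(-840) = 25200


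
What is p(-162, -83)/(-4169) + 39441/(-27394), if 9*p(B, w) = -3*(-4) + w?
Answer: -1477920787/1027850274 ≈ -1.4379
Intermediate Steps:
p(B, w) = 4/3 + w/9 (p(B, w) = (-3*(-4) + w)/9 = (12 + w)/9 = 4/3 + w/9)
p(-162, -83)/(-4169) + 39441/(-27394) = (4/3 + (1/9)*(-83))/(-4169) + 39441/(-27394) = (4/3 - 83/9)*(-1/4169) + 39441*(-1/27394) = -71/9*(-1/4169) - 39441/27394 = 71/37521 - 39441/27394 = -1477920787/1027850274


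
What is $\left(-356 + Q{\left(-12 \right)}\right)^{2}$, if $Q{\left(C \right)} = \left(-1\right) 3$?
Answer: $128881$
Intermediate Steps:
$Q{\left(C \right)} = -3$
$\left(-356 + Q{\left(-12 \right)}\right)^{2} = \left(-356 - 3\right)^{2} = \left(-359\right)^{2} = 128881$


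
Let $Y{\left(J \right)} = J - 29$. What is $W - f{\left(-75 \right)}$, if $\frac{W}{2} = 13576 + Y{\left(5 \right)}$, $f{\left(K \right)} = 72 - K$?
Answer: $26957$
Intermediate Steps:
$Y{\left(J \right)} = -29 + J$
$W = 27104$ ($W = 2 \left(13576 + \left(-29 + 5\right)\right) = 2 \left(13576 - 24\right) = 2 \cdot 13552 = 27104$)
$W - f{\left(-75 \right)} = 27104 - \left(72 - -75\right) = 27104 - \left(72 + 75\right) = 27104 - 147 = 26957$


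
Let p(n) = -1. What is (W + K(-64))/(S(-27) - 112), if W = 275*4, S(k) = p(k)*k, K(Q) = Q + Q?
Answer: -972/85 ≈ -11.435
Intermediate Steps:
K(Q) = 2*Q
S(k) = -k
W = 1100
(W + K(-64))/(S(-27) - 112) = (1100 + 2*(-64))/(-1*(-27) - 112) = (1100 - 128)/(27 - 112) = 972/(-85) = 972*(-1/85) = -972/85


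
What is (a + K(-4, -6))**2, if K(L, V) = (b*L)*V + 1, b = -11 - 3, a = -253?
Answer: 345744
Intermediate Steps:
b = -14
K(L, V) = 1 - 14*L*V (K(L, V) = (-14*L)*V + 1 = -14*L*V + 1 = 1 - 14*L*V)
(a + K(-4, -6))**2 = (-253 + (1 - 14*(-4)*(-6)))**2 = (-253 + (1 - 336))**2 = (-253 - 335)**2 = (-588)**2 = 345744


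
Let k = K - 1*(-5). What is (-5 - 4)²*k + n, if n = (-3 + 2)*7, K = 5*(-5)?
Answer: -1627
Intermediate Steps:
K = -25
n = -7 (n = -1*7 = -7)
k = -20 (k = -25 - 1*(-5) = -25 + 5 = -20)
(-5 - 4)²*k + n = (-5 - 4)²*(-20) - 7 = (-9)²*(-20) - 7 = 81*(-20) - 7 = -1620 - 7 = -1627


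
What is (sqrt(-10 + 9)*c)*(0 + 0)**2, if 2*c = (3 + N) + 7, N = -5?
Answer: 0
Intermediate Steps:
c = 5/2 (c = ((3 - 5) + 7)/2 = (-2 + 7)/2 = (1/2)*5 = 5/2 ≈ 2.5000)
(sqrt(-10 + 9)*c)*(0 + 0)**2 = (sqrt(-10 + 9)*(5/2))*(0 + 0)**2 = (sqrt(-1)*(5/2))*0**2 = (I*(5/2))*0 = (5*I/2)*0 = 0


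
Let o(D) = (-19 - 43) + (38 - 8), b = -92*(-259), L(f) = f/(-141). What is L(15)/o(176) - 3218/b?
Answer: -1180183/8959328 ≈ -0.13173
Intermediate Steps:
L(f) = -f/141 (L(f) = f*(-1/141) = -f/141)
b = 23828
o(D) = -32 (o(D) = -62 + 30 = -32)
L(15)/o(176) - 3218/b = -1/141*15/(-32) - 3218/23828 = -5/47*(-1/32) - 3218*1/23828 = 5/1504 - 1609/11914 = -1180183/8959328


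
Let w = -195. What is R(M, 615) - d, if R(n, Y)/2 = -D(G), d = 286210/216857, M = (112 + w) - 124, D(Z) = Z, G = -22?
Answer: 9255498/216857 ≈ 42.680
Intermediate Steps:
M = -207 (M = (112 - 195) - 124 = -83 - 124 = -207)
d = 286210/216857 (d = 286210*(1/216857) = 286210/216857 ≈ 1.3198)
R(n, Y) = 44 (R(n, Y) = 2*(-1*(-22)) = 2*22 = 44)
R(M, 615) - d = 44 - 1*286210/216857 = 44 - 286210/216857 = 9255498/216857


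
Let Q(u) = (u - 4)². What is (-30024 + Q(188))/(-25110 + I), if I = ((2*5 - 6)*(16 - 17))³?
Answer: -1916/12587 ≈ -0.15222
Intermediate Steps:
Q(u) = (-4 + u)²
I = -64 (I = ((10 - 6)*(-1))³ = (4*(-1))³ = (-4)³ = -64)
(-30024 + Q(188))/(-25110 + I) = (-30024 + (-4 + 188)²)/(-25110 - 64) = (-30024 + 184²)/(-25174) = (-30024 + 33856)*(-1/25174) = 3832*(-1/25174) = -1916/12587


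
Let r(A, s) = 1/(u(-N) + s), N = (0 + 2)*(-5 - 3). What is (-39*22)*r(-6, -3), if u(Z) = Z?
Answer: -66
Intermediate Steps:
N = -16 (N = 2*(-8) = -16)
r(A, s) = 1/(16 + s) (r(A, s) = 1/(-1*(-16) + s) = 1/(16 + s))
(-39*22)*r(-6, -3) = (-39*22)/(16 - 3) = -858/13 = -858*1/13 = -66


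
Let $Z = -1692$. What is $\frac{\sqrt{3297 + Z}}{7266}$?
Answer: $\frac{\sqrt{1605}}{7266} \approx 0.0055137$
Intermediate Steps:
$\frac{\sqrt{3297 + Z}}{7266} = \frac{\sqrt{3297 - 1692}}{7266} = \sqrt{1605} \cdot \frac{1}{7266} = \frac{\sqrt{1605}}{7266}$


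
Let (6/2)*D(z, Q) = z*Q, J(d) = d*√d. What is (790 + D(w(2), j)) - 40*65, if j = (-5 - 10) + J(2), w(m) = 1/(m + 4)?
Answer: -10865/6 + √2/9 ≈ -1810.7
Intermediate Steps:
J(d) = d^(3/2)
w(m) = 1/(4 + m)
j = -15 + 2*√2 (j = (-5 - 10) + 2^(3/2) = -15 + 2*√2 ≈ -12.172)
D(z, Q) = Q*z/3 (D(z, Q) = (z*Q)/3 = (Q*z)/3 = Q*z/3)
(790 + D(w(2), j)) - 40*65 = (790 + (-15 + 2*√2)/(3*(4 + 2))) - 40*65 = (790 + (⅓)*(-15 + 2*√2)/6) - 2600 = (790 + (⅓)*(-15 + 2*√2)*(⅙)) - 2600 = (790 + (-⅚ + √2/9)) - 2600 = (4735/6 + √2/9) - 2600 = -10865/6 + √2/9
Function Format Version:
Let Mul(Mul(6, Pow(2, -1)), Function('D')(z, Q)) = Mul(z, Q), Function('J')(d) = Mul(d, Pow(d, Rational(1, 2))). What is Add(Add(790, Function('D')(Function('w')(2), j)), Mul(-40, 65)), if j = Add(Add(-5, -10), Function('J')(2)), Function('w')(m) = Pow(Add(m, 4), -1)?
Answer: Add(Rational(-10865, 6), Mul(Rational(1, 9), Pow(2, Rational(1, 2)))) ≈ -1810.7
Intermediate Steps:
Function('J')(d) = Pow(d, Rational(3, 2))
Function('w')(m) = Pow(Add(4, m), -1)
j = Add(-15, Mul(2, Pow(2, Rational(1, 2)))) (j = Add(Add(-5, -10), Pow(2, Rational(3, 2))) = Add(-15, Mul(2, Pow(2, Rational(1, 2)))) ≈ -12.172)
Function('D')(z, Q) = Mul(Rational(1, 3), Q, z) (Function('D')(z, Q) = Mul(Rational(1, 3), Mul(z, Q)) = Mul(Rational(1, 3), Mul(Q, z)) = Mul(Rational(1, 3), Q, z))
Add(Add(790, Function('D')(Function('w')(2), j)), Mul(-40, 65)) = Add(Add(790, Mul(Rational(1, 3), Add(-15, Mul(2, Pow(2, Rational(1, 2)))), Pow(Add(4, 2), -1))), Mul(-40, 65)) = Add(Add(790, Mul(Rational(1, 3), Add(-15, Mul(2, Pow(2, Rational(1, 2)))), Pow(6, -1))), -2600) = Add(Add(790, Mul(Rational(1, 3), Add(-15, Mul(2, Pow(2, Rational(1, 2)))), Rational(1, 6))), -2600) = Add(Add(790, Add(Rational(-5, 6), Mul(Rational(1, 9), Pow(2, Rational(1, 2))))), -2600) = Add(Add(Rational(4735, 6), Mul(Rational(1, 9), Pow(2, Rational(1, 2)))), -2600) = Add(Rational(-10865, 6), Mul(Rational(1, 9), Pow(2, Rational(1, 2))))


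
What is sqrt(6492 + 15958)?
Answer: 5*sqrt(898) ≈ 149.83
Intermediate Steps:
sqrt(6492 + 15958) = sqrt(22450) = 5*sqrt(898)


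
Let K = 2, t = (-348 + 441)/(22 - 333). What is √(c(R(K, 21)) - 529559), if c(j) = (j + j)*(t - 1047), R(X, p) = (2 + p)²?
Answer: I*√158390443019/311 ≈ 1279.7*I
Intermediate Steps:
t = -93/311 (t = 93/(-311) = 93*(-1/311) = -93/311 ≈ -0.29904)
c(j) = -651420*j/311 (c(j) = (j + j)*(-93/311 - 1047) = (2*j)*(-325710/311) = -651420*j/311)
√(c(R(K, 21)) - 529559) = √(-651420*(2 + 21)²/311 - 529559) = √(-651420/311*23² - 529559) = √(-651420/311*529 - 529559) = √(-344601180/311 - 529559) = √(-509294029/311) = I*√158390443019/311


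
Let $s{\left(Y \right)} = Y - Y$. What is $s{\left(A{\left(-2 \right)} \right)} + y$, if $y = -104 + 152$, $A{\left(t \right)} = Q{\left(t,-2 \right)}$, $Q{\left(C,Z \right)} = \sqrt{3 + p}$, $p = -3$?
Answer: $48$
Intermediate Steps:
$Q{\left(C,Z \right)} = 0$ ($Q{\left(C,Z \right)} = \sqrt{3 - 3} = \sqrt{0} = 0$)
$A{\left(t \right)} = 0$
$y = 48$
$s{\left(Y \right)} = 0$
$s{\left(A{\left(-2 \right)} \right)} + y = 0 + 48 = 48$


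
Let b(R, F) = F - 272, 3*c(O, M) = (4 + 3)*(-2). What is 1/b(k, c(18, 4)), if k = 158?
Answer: -3/830 ≈ -0.0036145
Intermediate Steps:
c(O, M) = -14/3 (c(O, M) = ((4 + 3)*(-2))/3 = (7*(-2))/3 = (1/3)*(-14) = -14/3)
b(R, F) = -272 + F
1/b(k, c(18, 4)) = 1/(-272 - 14/3) = 1/(-830/3) = -3/830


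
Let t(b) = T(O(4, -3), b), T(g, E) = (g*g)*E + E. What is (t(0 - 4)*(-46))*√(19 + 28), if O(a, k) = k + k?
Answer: 6808*√47 ≈ 46673.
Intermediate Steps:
O(a, k) = 2*k
T(g, E) = E + E*g² (T(g, E) = g²*E + E = E*g² + E = E + E*g²)
t(b) = 37*b (t(b) = b*(1 + (2*(-3))²) = b*(1 + (-6)²) = b*(1 + 36) = b*37 = 37*b)
(t(0 - 4)*(-46))*√(19 + 28) = ((37*(0 - 4))*(-46))*√(19 + 28) = ((37*(-4))*(-46))*√47 = (-148*(-46))*√47 = 6808*√47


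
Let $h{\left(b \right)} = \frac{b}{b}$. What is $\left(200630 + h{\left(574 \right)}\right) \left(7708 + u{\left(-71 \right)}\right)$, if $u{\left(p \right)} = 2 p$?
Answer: $1517974146$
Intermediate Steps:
$h{\left(b \right)} = 1$
$\left(200630 + h{\left(574 \right)}\right) \left(7708 + u{\left(-71 \right)}\right) = \left(200630 + 1\right) \left(7708 + 2 \left(-71\right)\right) = 200631 \left(7708 - 142\right) = 200631 \cdot 7566 = 1517974146$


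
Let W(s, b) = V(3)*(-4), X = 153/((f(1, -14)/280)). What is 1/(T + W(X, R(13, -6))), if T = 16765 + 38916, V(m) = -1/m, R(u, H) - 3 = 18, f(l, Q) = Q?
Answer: 3/167047 ≈ 1.7959e-5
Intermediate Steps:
R(u, H) = 21 (R(u, H) = 3 + 18 = 21)
T = 55681
X = -3060 (X = 153/((-14/280)) = 153/((-14*1/280)) = 153/(-1/20) = 153*(-20) = -3060)
W(s, b) = 4/3 (W(s, b) = -1/3*(-4) = -1*⅓*(-4) = -⅓*(-4) = 4/3)
1/(T + W(X, R(13, -6))) = 1/(55681 + 4/3) = 1/(167047/3) = 3/167047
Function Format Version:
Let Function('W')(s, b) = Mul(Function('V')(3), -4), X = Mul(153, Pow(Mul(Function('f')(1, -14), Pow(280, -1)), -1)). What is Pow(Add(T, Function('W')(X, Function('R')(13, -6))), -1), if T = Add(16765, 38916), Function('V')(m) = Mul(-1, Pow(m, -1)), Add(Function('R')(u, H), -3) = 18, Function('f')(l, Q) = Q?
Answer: Rational(3, 167047) ≈ 1.7959e-5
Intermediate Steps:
Function('R')(u, H) = 21 (Function('R')(u, H) = Add(3, 18) = 21)
T = 55681
X = -3060 (X = Mul(153, Pow(Mul(-14, Pow(280, -1)), -1)) = Mul(153, Pow(Mul(-14, Rational(1, 280)), -1)) = Mul(153, Pow(Rational(-1, 20), -1)) = Mul(153, -20) = -3060)
Function('W')(s, b) = Rational(4, 3) (Function('W')(s, b) = Mul(Mul(-1, Pow(3, -1)), -4) = Mul(Mul(-1, Rational(1, 3)), -4) = Mul(Rational(-1, 3), -4) = Rational(4, 3))
Pow(Add(T, Function('W')(X, Function('R')(13, -6))), -1) = Pow(Add(55681, Rational(4, 3)), -1) = Pow(Rational(167047, 3), -1) = Rational(3, 167047)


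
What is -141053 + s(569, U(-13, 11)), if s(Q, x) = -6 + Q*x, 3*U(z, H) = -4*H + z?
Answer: -151870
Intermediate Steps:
U(z, H) = -4*H/3 + z/3 (U(z, H) = (-4*H + z)/3 = (z - 4*H)/3 = -4*H/3 + z/3)
-141053 + s(569, U(-13, 11)) = -141053 + (-6 + 569*(-4/3*11 + (1/3)*(-13))) = -141053 + (-6 + 569*(-44/3 - 13/3)) = -141053 + (-6 + 569*(-19)) = -141053 + (-6 - 10811) = -141053 - 10817 = -151870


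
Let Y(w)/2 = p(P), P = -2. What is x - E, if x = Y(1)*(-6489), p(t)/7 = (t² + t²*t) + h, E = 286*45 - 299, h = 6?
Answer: -194263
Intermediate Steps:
E = 12571 (E = 12870 - 299 = 12571)
p(t) = 42 + 7*t² + 7*t³ (p(t) = 7*((t² + t²*t) + 6) = 7*((t² + t³) + 6) = 7*(6 + t² + t³) = 42 + 7*t² + 7*t³)
Y(w) = 28 (Y(w) = 2*(42 + 7*(-2)² + 7*(-2)³) = 2*(42 + 7*4 + 7*(-8)) = 2*(42 + 28 - 56) = 2*14 = 28)
x = -181692 (x = 28*(-6489) = -181692)
x - E = -181692 - 1*12571 = -181692 - 12571 = -194263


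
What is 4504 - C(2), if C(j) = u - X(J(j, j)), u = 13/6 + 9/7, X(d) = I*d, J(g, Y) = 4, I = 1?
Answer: 189191/42 ≈ 4504.5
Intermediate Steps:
X(d) = d (X(d) = 1*d = d)
u = 145/42 (u = 13*(⅙) + 9*(⅐) = 13/6 + 9/7 = 145/42 ≈ 3.4524)
C(j) = -23/42 (C(j) = 145/42 - 1*4 = 145/42 - 4 = -23/42)
4504 - C(2) = 4504 - 1*(-23/42) = 4504 + 23/42 = 189191/42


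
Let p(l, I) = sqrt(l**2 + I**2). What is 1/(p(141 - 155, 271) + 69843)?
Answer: 69843/4877971012 - sqrt(73637)/4877971012 ≈ 1.4262e-5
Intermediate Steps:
p(l, I) = sqrt(I**2 + l**2)
1/(p(141 - 155, 271) + 69843) = 1/(sqrt(271**2 + (141 - 155)**2) + 69843) = 1/(sqrt(73441 + (-14)**2) + 69843) = 1/(sqrt(73441 + 196) + 69843) = 1/(sqrt(73637) + 69843) = 1/(69843 + sqrt(73637))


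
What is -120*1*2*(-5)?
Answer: 1200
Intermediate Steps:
-120*1*2*(-5) = -240*(-5) = -120*(-10) = 1200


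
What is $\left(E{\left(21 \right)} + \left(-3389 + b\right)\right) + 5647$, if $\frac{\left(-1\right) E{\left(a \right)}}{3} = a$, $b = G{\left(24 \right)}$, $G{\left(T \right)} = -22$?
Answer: $2173$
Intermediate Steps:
$b = -22$
$E{\left(a \right)} = - 3 a$
$\left(E{\left(21 \right)} + \left(-3389 + b\right)\right) + 5647 = \left(\left(-3\right) 21 - 3411\right) + 5647 = \left(-63 - 3411\right) + 5647 = -3474 + 5647 = 2173$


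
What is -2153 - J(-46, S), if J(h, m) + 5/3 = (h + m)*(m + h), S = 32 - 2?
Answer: -7222/3 ≈ -2407.3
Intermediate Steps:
S = 30
J(h, m) = -5/3 + (h + m)**2 (J(h, m) = -5/3 + (h + m)*(m + h) = -5/3 + (h + m)*(h + m) = -5/3 + (h + m)**2)
-2153 - J(-46, S) = -2153 - (-5/3 + (-46 + 30)**2) = -2153 - (-5/3 + (-16)**2) = -2153 - (-5/3 + 256) = -2153 - 1*763/3 = -2153 - 763/3 = -7222/3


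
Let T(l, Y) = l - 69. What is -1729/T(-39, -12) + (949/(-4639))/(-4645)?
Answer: 37256862487/2327200740 ≈ 16.009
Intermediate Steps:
T(l, Y) = -69 + l
-1729/T(-39, -12) + (949/(-4639))/(-4645) = -1729/(-69 - 39) + (949/(-4639))/(-4645) = -1729/(-108) + (949*(-1/4639))*(-1/4645) = -1729*(-1/108) - 949/4639*(-1/4645) = 1729/108 + 949/21548155 = 37256862487/2327200740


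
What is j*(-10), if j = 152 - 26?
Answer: -1260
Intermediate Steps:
j = 126
j*(-10) = 126*(-10) = -1260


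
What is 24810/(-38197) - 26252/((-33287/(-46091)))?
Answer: -46218467510074/1271463539 ≈ -36351.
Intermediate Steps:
24810/(-38197) - 26252/((-33287/(-46091))) = 24810*(-1/38197) - 26252/((-33287*(-1/46091))) = -24810/38197 - 26252/33287/46091 = -24810/38197 - 26252*46091/33287 = -24810/38197 - 1209980932/33287 = -46218467510074/1271463539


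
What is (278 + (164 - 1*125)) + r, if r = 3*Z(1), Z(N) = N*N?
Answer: 320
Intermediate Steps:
Z(N) = N²
r = 3 (r = 3*1² = 3*1 = 3)
(278 + (164 - 1*125)) + r = (278 + (164 - 1*125)) + 3 = (278 + (164 - 125)) + 3 = (278 + 39) + 3 = 317 + 3 = 320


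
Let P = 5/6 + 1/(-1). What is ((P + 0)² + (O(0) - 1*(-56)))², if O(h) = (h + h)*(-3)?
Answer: 4068289/1296 ≈ 3139.1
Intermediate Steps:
O(h) = -6*h (O(h) = (2*h)*(-3) = -6*h)
P = -⅙ (P = 5*(⅙) + 1*(-1) = ⅚ - 1 = -⅙ ≈ -0.16667)
((P + 0)² + (O(0) - 1*(-56)))² = ((-⅙ + 0)² + (-6*0 - 1*(-56)))² = ((-⅙)² + (0 + 56))² = (1/36 + 56)² = (2017/36)² = 4068289/1296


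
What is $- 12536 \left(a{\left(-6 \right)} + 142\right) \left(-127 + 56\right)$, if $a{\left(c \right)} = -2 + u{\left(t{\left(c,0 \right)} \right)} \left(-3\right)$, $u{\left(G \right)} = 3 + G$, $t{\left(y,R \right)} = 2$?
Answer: $111257000$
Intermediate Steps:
$a{\left(c \right)} = -17$ ($a{\left(c \right)} = -2 + \left(3 + 2\right) \left(-3\right) = -2 + 5 \left(-3\right) = -2 - 15 = -17$)
$- 12536 \left(a{\left(-6 \right)} + 142\right) \left(-127 + 56\right) = - 12536 \left(-17 + 142\right) \left(-127 + 56\right) = - 12536 \cdot 125 \left(-71\right) = \left(-12536\right) \left(-8875\right) = 111257000$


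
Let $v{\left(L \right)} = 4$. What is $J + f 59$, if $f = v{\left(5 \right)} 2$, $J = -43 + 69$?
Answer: $498$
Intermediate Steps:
$J = 26$
$f = 8$ ($f = 4 \cdot 2 = 8$)
$J + f 59 = 26 + 8 \cdot 59 = 26 + 472 = 498$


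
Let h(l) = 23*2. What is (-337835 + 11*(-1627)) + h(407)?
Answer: -355686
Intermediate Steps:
h(l) = 46
(-337835 + 11*(-1627)) + h(407) = (-337835 + 11*(-1627)) + 46 = (-337835 - 17897) + 46 = -355732 + 46 = -355686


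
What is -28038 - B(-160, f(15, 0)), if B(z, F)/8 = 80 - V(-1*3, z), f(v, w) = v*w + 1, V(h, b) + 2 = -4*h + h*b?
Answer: -24758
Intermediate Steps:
V(h, b) = -2 - 4*h + b*h (V(h, b) = -2 + (-4*h + h*b) = -2 + (-4*h + b*h) = -2 - 4*h + b*h)
f(v, w) = 1 + v*w
B(z, F) = 560 + 24*z (B(z, F) = 8*(80 - (-2 - (-4)*3 + z*(-1*3))) = 8*(80 - (-2 - 4*(-3) + z*(-3))) = 8*(80 - (-2 + 12 - 3*z)) = 8*(80 - (10 - 3*z)) = 8*(80 + (-10 + 3*z)) = 8*(70 + 3*z) = 560 + 24*z)
-28038 - B(-160, f(15, 0)) = -28038 - (560 + 24*(-160)) = -28038 - (560 - 3840) = -28038 - 1*(-3280) = -28038 + 3280 = -24758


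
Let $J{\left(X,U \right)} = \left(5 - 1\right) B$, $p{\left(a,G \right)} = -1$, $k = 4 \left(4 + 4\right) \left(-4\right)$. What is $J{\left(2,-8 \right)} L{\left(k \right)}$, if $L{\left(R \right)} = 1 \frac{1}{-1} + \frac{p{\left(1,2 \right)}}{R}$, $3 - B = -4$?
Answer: $- \frac{889}{32} \approx -27.781$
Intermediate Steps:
$B = 7$ ($B = 3 - -4 = 3 + 4 = 7$)
$k = -128$ ($k = 4 \cdot 8 \left(-4\right) = 32 \left(-4\right) = -128$)
$L{\left(R \right)} = -1 - \frac{1}{R}$ ($L{\left(R \right)} = 1 \frac{1}{-1} - \frac{1}{R} = 1 \left(-1\right) - \frac{1}{R} = -1 - \frac{1}{R}$)
$J{\left(X,U \right)} = 28$ ($J{\left(X,U \right)} = \left(5 - 1\right) 7 = 4 \cdot 7 = 28$)
$J{\left(2,-8 \right)} L{\left(k \right)} = 28 \frac{-1 - -128}{-128} = 28 \left(- \frac{-1 + 128}{128}\right) = 28 \left(\left(- \frac{1}{128}\right) 127\right) = 28 \left(- \frac{127}{128}\right) = - \frac{889}{32}$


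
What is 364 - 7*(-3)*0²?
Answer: 364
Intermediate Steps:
364 - 7*(-3)*0² = 364 - (-21)*0 = 364 - 1*0 = 364 + 0 = 364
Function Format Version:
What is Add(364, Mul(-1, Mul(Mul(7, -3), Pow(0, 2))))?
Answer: 364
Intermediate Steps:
Add(364, Mul(-1, Mul(Mul(7, -3), Pow(0, 2)))) = Add(364, Mul(-1, Mul(-21, 0))) = Add(364, Mul(-1, 0)) = Add(364, 0) = 364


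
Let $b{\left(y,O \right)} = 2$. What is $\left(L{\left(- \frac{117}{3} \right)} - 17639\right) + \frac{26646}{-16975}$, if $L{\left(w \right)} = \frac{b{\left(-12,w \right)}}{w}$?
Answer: $- \frac{11678532119}{662025} \approx -17641.0$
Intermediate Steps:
$L{\left(w \right)} = \frac{2}{w}$
$\left(L{\left(- \frac{117}{3} \right)} - 17639\right) + \frac{26646}{-16975} = \left(\frac{2}{\left(-117\right) \frac{1}{3}} - 17639\right) + \frac{26646}{-16975} = \left(\frac{2}{\left(-117\right) \frac{1}{3}} - 17639\right) + 26646 \left(- \frac{1}{16975}\right) = \left(\frac{2}{-39} - 17639\right) - \frac{26646}{16975} = \left(2 \left(- \frac{1}{39}\right) - 17639\right) - \frac{26646}{16975} = \left(- \frac{2}{39} - 17639\right) - \frac{26646}{16975} = - \frac{687923}{39} - \frac{26646}{16975} = - \frac{11678532119}{662025}$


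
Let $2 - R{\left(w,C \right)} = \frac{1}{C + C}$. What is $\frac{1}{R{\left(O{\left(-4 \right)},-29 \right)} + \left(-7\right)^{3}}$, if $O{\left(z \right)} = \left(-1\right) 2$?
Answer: $- \frac{58}{19777} \approx -0.0029327$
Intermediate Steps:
$O{\left(z \right)} = -2$
$R{\left(w,C \right)} = 2 - \frac{1}{2 C}$ ($R{\left(w,C \right)} = 2 - \frac{1}{C + C} = 2 - \frac{1}{2 C}$)
$\frac{1}{R{\left(O{\left(-4 \right)},-29 \right)} + \left(-7\right)^{3}} = \frac{1}{\left(2 - \frac{1}{2 \left(-29\right)}\right) + \left(-7\right)^{3}} = \frac{1}{\left(2 - - \frac{1}{58}\right) - 343} = \frac{1}{\left(2 + \frac{1}{58}\right) - 343} = \frac{1}{\frac{117}{58} - 343} = \frac{1}{- \frac{19777}{58}} = - \frac{58}{19777}$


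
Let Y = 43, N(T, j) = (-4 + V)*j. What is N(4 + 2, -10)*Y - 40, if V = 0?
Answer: 1680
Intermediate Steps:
N(T, j) = -4*j (N(T, j) = (-4 + 0)*j = -4*j)
N(4 + 2, -10)*Y - 40 = -4*(-10)*43 - 40 = 40*43 - 40 = 1720 - 40 = 1680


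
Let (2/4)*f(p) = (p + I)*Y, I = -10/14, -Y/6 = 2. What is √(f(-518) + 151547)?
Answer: √8035811/7 ≈ 404.96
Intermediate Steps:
Y = -12 (Y = -6*2 = -12)
I = -5/7 (I = -10*1/14 = -5/7 ≈ -0.71429)
f(p) = 120/7 - 24*p (f(p) = 2*((p - 5/7)*(-12)) = 2*((-5/7 + p)*(-12)) = 2*(60/7 - 12*p) = 120/7 - 24*p)
√(f(-518) + 151547) = √((120/7 - 24*(-518)) + 151547) = √((120/7 + 12432) + 151547) = √(87144/7 + 151547) = √(1147973/7) = √8035811/7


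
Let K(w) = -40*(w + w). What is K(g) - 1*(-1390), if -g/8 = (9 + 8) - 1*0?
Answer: 12270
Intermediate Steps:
g = -136 (g = -8*((9 + 8) - 1*0) = -8*(17 + 0) = -8*17 = -136)
K(w) = -80*w
K(g) - 1*(-1390) = -80*(-136) - 1*(-1390) = 10880 + 1390 = 12270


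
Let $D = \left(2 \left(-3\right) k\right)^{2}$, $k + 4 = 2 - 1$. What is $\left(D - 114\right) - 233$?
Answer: $-23$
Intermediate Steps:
$k = -3$ ($k = -4 + \left(2 - 1\right) = -4 + 1 = -3$)
$D = 324$ ($D = \left(2 \left(-3\right) \left(-3\right)\right)^{2} = \left(\left(-6\right) \left(-3\right)\right)^{2} = 18^{2} = 324$)
$\left(D - 114\right) - 233 = \left(324 - 114\right) - 233 = 210 - 233 = -23$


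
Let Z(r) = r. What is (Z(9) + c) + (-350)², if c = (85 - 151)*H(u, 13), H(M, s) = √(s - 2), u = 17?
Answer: 122509 - 66*√11 ≈ 1.2229e+5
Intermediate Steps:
H(M, s) = √(-2 + s)
c = -66*√11 (c = (85 - 151)*√(-2 + 13) = -66*√11 ≈ -218.90)
(Z(9) + c) + (-350)² = (9 - 66*√11) + (-350)² = (9 - 66*√11) + 122500 = 122509 - 66*√11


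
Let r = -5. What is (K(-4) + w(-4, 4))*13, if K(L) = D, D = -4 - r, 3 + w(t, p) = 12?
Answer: 130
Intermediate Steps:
w(t, p) = 9 (w(t, p) = -3 + 12 = 9)
D = 1 (D = -4 - 1*(-5) = -4 + 5 = 1)
K(L) = 1
(K(-4) + w(-4, 4))*13 = (1 + 9)*13 = 10*13 = 130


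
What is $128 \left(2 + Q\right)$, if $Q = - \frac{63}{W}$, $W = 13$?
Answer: $- \frac{4736}{13} \approx -364.31$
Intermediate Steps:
$Q = - \frac{63}{13} \approx -4.8462$
$128 \left(2 + Q\right) = 128 \left(2 - \frac{63}{13}\right) = 128 \left(- \frac{37}{13}\right) = - \frac{4736}{13}$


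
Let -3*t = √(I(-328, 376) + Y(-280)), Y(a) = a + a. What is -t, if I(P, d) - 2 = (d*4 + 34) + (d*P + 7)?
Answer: I*√122341/3 ≈ 116.59*I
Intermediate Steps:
Y(a) = 2*a
I(P, d) = 43 + 4*d + P*d (I(P, d) = 2 + ((d*4 + 34) + (d*P + 7)) = 2 + ((4*d + 34) + (P*d + 7)) = 2 + ((34 + 4*d) + (7 + P*d)) = 2 + (41 + 4*d + P*d) = 43 + 4*d + P*d)
t = -I*√122341/3 (t = -√((43 + 4*376 - 328*376) + 2*(-280))/3 = -√((43 + 1504 - 123328) - 560)/3 = -√(-121781 - 560)/3 = -I*√122341/3 ≈ -116.59*I)
-t = -(-1)*I*√122341/3 = I*√122341/3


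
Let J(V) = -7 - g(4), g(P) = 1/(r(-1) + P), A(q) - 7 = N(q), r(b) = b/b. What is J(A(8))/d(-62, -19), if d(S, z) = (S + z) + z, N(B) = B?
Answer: 9/125 ≈ 0.072000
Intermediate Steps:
r(b) = 1
d(S, z) = S + 2*z
A(q) = 7 + q
g(P) = 1/(1 + P)
J(V) = -36/5 (J(V) = -7 - 1/(1 + 4) = -7 - 1/5 = -7 - 1*⅕ = -7 - ⅕ = -36/5)
J(A(8))/d(-62, -19) = -36/(5*(-62 + 2*(-19))) = -36/(5*(-62 - 38)) = -36/5/(-100) = -36/5*(-1/100) = 9/125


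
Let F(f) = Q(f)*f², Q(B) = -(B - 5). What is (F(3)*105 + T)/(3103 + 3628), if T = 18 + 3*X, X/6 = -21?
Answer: 1530/6731 ≈ 0.22731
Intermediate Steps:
X = -126 (X = 6*(-21) = -126)
Q(B) = 5 - B (Q(B) = -(-5 + B) = 5 - B)
F(f) = f²*(5 - f) (F(f) = (5 - f)*f² = f²*(5 - f))
T = -360 (T = 18 + 3*(-126) = 18 - 378 = -360)
(F(3)*105 + T)/(3103 + 3628) = ((3²*(5 - 1*3))*105 - 360)/(3103 + 3628) = ((9*(5 - 3))*105 - 360)/6731 = ((9*2)*105 - 360)*(1/6731) = (18*105 - 360)*(1/6731) = (1890 - 360)*(1/6731) = 1530*(1/6731) = 1530/6731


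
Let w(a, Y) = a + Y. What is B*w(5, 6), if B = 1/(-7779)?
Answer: -11/7779 ≈ -0.0014141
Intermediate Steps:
w(a, Y) = Y + a
B = -1/7779 ≈ -0.00012855
B*w(5, 6) = -(6 + 5)/7779 = -1/7779*11 = -11/7779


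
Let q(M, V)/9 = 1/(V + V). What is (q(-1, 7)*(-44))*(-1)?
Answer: 198/7 ≈ 28.286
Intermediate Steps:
q(M, V) = 9/(2*V) (q(M, V) = 9/(V + V) = 9/((2*V)) = 9*(1/(2*V)) = 9/(2*V))
(q(-1, 7)*(-44))*(-1) = (((9/2)/7)*(-44))*(-1) = (((9/2)*(⅐))*(-44))*(-1) = ((9/14)*(-44))*(-1) = -198/7*(-1) = 198/7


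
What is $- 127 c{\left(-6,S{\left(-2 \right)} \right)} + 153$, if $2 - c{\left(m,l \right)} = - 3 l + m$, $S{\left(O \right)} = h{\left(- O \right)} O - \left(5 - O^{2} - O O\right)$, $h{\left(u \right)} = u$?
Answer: $-482$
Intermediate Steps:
$S{\left(O \right)} = -5 + O^{2}$ ($S{\left(O \right)} = - O O - \left(5 - O^{2} - O O\right) = - O^{2} + \left(\left(O^{2} + O^{2}\right) - 5\right) = - O^{2} + \left(2 O^{2} - 5\right) = - O^{2} + \left(-5 + 2 O^{2}\right) = -5 + O^{2}$)
$c{\left(m,l \right)} = 2 - m + 3 l$ ($c{\left(m,l \right)} = 2 - \left(- 3 l + m\right) = 2 - \left(m - 3 l\right) = 2 + \left(- m + 3 l\right) = 2 - m + 3 l$)
$- 127 c{\left(-6,S{\left(-2 \right)} \right)} + 153 = - 127 \left(2 - -6 + 3 \left(-5 + \left(-2\right)^{2}\right)\right) + 153 = - 127 \left(2 + 6 + 3 \left(-5 + 4\right)\right) + 153 = - 127 \left(2 + 6 + 3 \left(-1\right)\right) + 153 = - 127 \left(2 + 6 - 3\right) + 153 = \left(-127\right) 5 + 153 = -635 + 153 = -482$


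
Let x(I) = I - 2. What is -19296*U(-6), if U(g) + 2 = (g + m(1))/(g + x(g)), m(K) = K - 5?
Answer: 173664/7 ≈ 24809.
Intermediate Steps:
x(I) = -2 + I
m(K) = -5 + K
U(g) = -2 + (-4 + g)/(-2 + 2*g) (U(g) = -2 + (g + (-5 + 1))/(g + (-2 + g)) = -2 + (g - 4)/(-2 + 2*g) = -2 + (-4 + g)/(-2 + 2*g))
-19296*U(-6) = -(-57888)*(-6)/(-2 + 2*(-6)) = -(-57888)*(-6)/(-2 - 12) = -(-57888)*(-6)/(-14) = -(-57888)*(-6)*(-1)/14 = -19296*(-9/7) = 173664/7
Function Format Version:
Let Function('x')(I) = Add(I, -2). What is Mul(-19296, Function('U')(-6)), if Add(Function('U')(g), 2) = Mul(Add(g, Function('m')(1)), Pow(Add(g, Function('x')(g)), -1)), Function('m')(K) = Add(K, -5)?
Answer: Rational(173664, 7) ≈ 24809.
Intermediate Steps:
Function('x')(I) = Add(-2, I)
Function('m')(K) = Add(-5, K)
Function('U')(g) = Add(-2, Mul(Pow(Add(-2, Mul(2, g)), -1), Add(-4, g))) (Function('U')(g) = Add(-2, Mul(Add(g, Add(-5, 1)), Pow(Add(g, Add(-2, g)), -1))) = Add(-2, Mul(Add(g, -4), Pow(Add(-2, Mul(2, g)), -1))) = Add(-2, Mul(Add(-4, g), Pow(Add(-2, Mul(2, g)), -1))) = Add(-2, Mul(Pow(Add(-2, Mul(2, g)), -1), Add(-4, g))))
Mul(-19296, Function('U')(-6)) = Mul(-19296, Mul(-3, -6, Pow(Add(-2, Mul(2, -6)), -1))) = Mul(-19296, Mul(-3, -6, Pow(Add(-2, -12), -1))) = Mul(-19296, Mul(-3, -6, Pow(-14, -1))) = Mul(-19296, Mul(-3, -6, Rational(-1, 14))) = Mul(-19296, Rational(-9, 7)) = Rational(173664, 7)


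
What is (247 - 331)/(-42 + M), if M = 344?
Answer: -42/151 ≈ -0.27815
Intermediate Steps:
(247 - 331)/(-42 + M) = (247 - 331)/(-42 + 344) = -84/302 = -84*1/302 = -42/151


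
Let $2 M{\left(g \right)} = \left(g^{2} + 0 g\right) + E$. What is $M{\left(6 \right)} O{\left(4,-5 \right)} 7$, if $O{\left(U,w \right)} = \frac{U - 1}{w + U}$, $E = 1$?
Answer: $- \frac{777}{2} \approx -388.5$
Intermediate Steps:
$M{\left(g \right)} = \frac{1}{2} + \frac{g^{2}}{2}$ ($M{\left(g \right)} = \frac{\left(g^{2} + 0 g\right) + 1}{2} = \frac{\left(g^{2} + 0\right) + 1}{2} = \frac{g^{2} + 1}{2} = \frac{1 + g^{2}}{2} = \frac{1}{2} + \frac{g^{2}}{2}$)
$O{\left(U,w \right)} = \frac{-1 + U}{U + w}$
$M{\left(6 \right)} O{\left(4,-5 \right)} 7 = \left(\frac{1}{2} + \frac{6^{2}}{2}\right) \frac{-1 + 4}{4 - 5} \cdot 7 = \left(\frac{1}{2} + \frac{1}{2} \cdot 36\right) \frac{1}{-1} \cdot 3 \cdot 7 = \left(\frac{1}{2} + 18\right) \left(\left(-1\right) 3\right) 7 = \frac{37}{2} \left(-3\right) 7 = \left(- \frac{111}{2}\right) 7 = - \frac{777}{2}$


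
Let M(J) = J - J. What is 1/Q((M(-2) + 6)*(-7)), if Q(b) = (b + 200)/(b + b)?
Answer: -42/79 ≈ -0.53165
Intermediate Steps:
M(J) = 0
Q(b) = (200 + b)/(2*b) (Q(b) = (200 + b)/((2*b)) = (200 + b)*(1/(2*b)) = (200 + b)/(2*b))
1/Q((M(-2) + 6)*(-7)) = 1/((200 + (0 + 6)*(-7))/(2*(((0 + 6)*(-7))))) = 1/((200 + 6*(-7))/(2*((6*(-7))))) = 1/((½)*(200 - 42)/(-42)) = 1/((½)*(-1/42)*158) = 1/(-79/42) = -42/79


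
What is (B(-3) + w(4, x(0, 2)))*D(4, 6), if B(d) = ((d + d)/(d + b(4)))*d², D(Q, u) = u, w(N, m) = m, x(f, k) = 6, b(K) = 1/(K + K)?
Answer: 3420/23 ≈ 148.70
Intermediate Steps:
b(K) = 1/(2*K)
B(d) = 2*d³/(⅛ + d) (B(d) = ((d + d)/(d + (½)/4))*d² = ((2*d)/(d + (½)*(¼)))*d² = ((2*d)/(d + ⅛))*d² = ((2*d)/(⅛ + d))*d² = (2*d/(⅛ + d))*d² = 2*d³/(⅛ + d))
(B(-3) + w(4, x(0, 2)))*D(4, 6) = (16*(-3)³/(1 + 8*(-3)) + 6)*6 = (16*(-27)/(1 - 24) + 6)*6 = (16*(-27)/(-23) + 6)*6 = (16*(-27)*(-1/23) + 6)*6 = (432/23 + 6)*6 = (570/23)*6 = 3420/23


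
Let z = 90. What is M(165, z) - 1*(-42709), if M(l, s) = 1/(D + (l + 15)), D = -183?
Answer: 128126/3 ≈ 42709.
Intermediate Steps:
M(l, s) = 1/(-168 + l) (M(l, s) = 1/(-183 + (l + 15)) = 1/(-183 + (15 + l)) = 1/(-168 + l))
M(165, z) - 1*(-42709) = 1/(-168 + 165) - 1*(-42709) = 1/(-3) + 42709 = -⅓ + 42709 = 128126/3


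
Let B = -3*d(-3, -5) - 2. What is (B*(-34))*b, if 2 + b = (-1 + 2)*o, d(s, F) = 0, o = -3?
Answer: -340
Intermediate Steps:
b = -5 (b = -2 + (-1 + 2)*(-3) = -2 + 1*(-3) = -2 - 3 = -5)
B = -2 (B = -3*0 - 2 = 0 - 2 = -2)
(B*(-34))*b = -2*(-34)*(-5) = 68*(-5) = -340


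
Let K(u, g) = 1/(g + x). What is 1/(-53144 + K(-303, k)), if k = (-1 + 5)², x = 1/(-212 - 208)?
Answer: -6719/357074116 ≈ -1.8817e-5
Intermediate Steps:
x = -1/420 (x = 1/(-420) = -1/420 ≈ -0.0023810)
k = 16 (k = 4² = 16)
K(u, g) = 1/(-1/420 + g) (K(u, g) = 1/(g - 1/420) = 1/(-1/420 + g))
1/(-53144 + K(-303, k)) = 1/(-53144 + 420/(-1 + 420*16)) = 1/(-53144 + 420/(-1 + 6720)) = 1/(-53144 + 420/6719) = 1/(-357074116/6719) = -6719/357074116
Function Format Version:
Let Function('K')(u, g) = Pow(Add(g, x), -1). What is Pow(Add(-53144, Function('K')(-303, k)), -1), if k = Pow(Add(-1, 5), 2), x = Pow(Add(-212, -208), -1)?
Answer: Rational(-6719, 357074116) ≈ -1.8817e-5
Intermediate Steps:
x = Rational(-1, 420) (x = Pow(-420, -1) = Rational(-1, 420) ≈ -0.0023810)
k = 16 (k = Pow(4, 2) = 16)
Function('K')(u, g) = Pow(Add(Rational(-1, 420), g), -1) (Function('K')(u, g) = Pow(Add(g, Rational(-1, 420)), -1) = Pow(Add(Rational(-1, 420), g), -1))
Pow(Add(-53144, Function('K')(-303, k)), -1) = Pow(Add(-53144, Mul(420, Pow(Add(-1, Mul(420, 16)), -1))), -1) = Pow(Add(-53144, Mul(420, Pow(Add(-1, 6720), -1))), -1) = Pow(Add(-53144, Mul(420, Pow(6719, -1))), -1) = Pow(Add(-53144, Mul(420, Rational(1, 6719))), -1) = Pow(Add(-53144, Rational(420, 6719)), -1) = Pow(Rational(-357074116, 6719), -1) = Rational(-6719, 357074116)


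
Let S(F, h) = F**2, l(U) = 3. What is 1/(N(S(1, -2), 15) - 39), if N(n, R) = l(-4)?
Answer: -1/36 ≈ -0.027778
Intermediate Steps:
N(n, R) = 3
1/(N(S(1, -2), 15) - 39) = 1/(3 - 39) = 1/(-36) = -1/36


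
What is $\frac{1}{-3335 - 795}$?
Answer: $- \frac{1}{4130} \approx -0.00024213$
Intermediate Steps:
$\frac{1}{-3335 - 795} = \frac{1}{-4130} = - \frac{1}{4130}$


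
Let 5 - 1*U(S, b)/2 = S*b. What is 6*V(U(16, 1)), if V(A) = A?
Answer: -132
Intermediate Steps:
U(S, b) = 10 - 2*S*b
6*V(U(16, 1)) = 6*(10 - 2*16*1) = 6*(10 - 32) = 6*(-22) = -132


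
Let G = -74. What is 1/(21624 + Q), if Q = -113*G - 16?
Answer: 1/29970 ≈ 3.3367e-5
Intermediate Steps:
Q = 8346 (Q = -113*(-74) - 16 = 8362 - 16 = 8346)
1/(21624 + Q) = 1/(21624 + 8346) = 1/29970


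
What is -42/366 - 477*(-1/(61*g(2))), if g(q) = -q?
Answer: -491/122 ≈ -4.0246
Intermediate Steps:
-42/366 - 477*(-1/(61*g(2))) = -42/366 - 477/((-(-61)*2)) = -42*1/366 - 477/((-61*(-2))) = -7/61 - 477/122 = -491/122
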